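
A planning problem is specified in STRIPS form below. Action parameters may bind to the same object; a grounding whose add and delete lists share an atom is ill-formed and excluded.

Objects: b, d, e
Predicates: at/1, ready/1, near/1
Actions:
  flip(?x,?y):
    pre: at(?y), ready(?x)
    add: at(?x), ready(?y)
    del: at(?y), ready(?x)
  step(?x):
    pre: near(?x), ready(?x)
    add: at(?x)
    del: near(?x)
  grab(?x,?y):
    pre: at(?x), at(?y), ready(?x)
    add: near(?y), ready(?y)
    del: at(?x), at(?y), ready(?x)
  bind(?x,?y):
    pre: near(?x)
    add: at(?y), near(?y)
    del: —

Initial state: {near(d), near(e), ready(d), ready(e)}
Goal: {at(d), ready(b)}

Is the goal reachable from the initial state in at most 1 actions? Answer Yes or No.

1. bind(d,b)  →  {at(b), near(b), near(d), near(e), ready(d), ready(e)}
2. flip(d,b)  →  {at(d), near(b), near(d), near(e), ready(b), ready(e)}
optimal plan length = 2; 2 > 1

No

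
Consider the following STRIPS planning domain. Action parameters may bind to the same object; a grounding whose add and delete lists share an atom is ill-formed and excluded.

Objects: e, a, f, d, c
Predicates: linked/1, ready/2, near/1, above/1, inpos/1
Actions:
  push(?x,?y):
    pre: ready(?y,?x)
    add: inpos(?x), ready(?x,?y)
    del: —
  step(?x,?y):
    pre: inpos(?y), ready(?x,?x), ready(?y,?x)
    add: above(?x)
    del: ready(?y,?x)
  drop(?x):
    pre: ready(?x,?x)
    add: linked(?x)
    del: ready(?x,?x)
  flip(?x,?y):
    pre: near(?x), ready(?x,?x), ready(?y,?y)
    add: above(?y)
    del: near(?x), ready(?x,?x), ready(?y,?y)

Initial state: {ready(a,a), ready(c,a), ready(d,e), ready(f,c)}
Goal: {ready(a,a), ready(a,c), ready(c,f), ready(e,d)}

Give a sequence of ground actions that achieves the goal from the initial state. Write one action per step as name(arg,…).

push(e,d); push(a,c); push(c,f)

1. push(e,d)  →  {inpos(e), ready(a,a), ready(c,a), ready(d,e), ready(e,d), ready(f,c)}
2. push(a,c)  →  {inpos(a), inpos(e), ready(a,a), ready(a,c), ready(c,a), ready(d,e), ready(e,d), ready(f,c)}
3. push(c,f)  →  {inpos(a), inpos(c), inpos(e), ready(a,a), ready(a,c), ready(c,a), ready(c,f), ready(d,e), ready(e,d), ready(f,c)}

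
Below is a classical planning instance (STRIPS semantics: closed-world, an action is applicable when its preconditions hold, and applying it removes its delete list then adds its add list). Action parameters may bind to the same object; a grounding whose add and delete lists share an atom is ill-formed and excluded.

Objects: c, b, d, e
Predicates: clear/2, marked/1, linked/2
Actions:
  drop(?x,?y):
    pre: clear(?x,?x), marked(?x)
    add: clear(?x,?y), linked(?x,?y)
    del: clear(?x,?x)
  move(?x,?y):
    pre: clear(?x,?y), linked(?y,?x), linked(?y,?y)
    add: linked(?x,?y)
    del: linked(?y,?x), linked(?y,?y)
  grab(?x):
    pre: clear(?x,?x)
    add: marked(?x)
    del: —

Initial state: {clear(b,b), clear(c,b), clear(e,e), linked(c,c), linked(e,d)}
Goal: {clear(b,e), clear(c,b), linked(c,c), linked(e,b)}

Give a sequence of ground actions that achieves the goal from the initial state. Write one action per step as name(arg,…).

1. grab(b)  →  {clear(b,b), clear(c,b), clear(e,e), linked(c,c), linked(e,d), marked(b)}
2. drop(b,e)  →  {clear(b,e), clear(c,b), clear(e,e), linked(b,e), linked(c,c), linked(e,d), marked(b)}
3. grab(e)  →  {clear(b,e), clear(c,b), clear(e,e), linked(b,e), linked(c,c), linked(e,d), marked(b), marked(e)}
4. drop(e,b)  →  {clear(b,e), clear(c,b), clear(e,b), linked(b,e), linked(c,c), linked(e,b), linked(e,d), marked(b), marked(e)}

grab(b); drop(b,e); grab(e); drop(e,b)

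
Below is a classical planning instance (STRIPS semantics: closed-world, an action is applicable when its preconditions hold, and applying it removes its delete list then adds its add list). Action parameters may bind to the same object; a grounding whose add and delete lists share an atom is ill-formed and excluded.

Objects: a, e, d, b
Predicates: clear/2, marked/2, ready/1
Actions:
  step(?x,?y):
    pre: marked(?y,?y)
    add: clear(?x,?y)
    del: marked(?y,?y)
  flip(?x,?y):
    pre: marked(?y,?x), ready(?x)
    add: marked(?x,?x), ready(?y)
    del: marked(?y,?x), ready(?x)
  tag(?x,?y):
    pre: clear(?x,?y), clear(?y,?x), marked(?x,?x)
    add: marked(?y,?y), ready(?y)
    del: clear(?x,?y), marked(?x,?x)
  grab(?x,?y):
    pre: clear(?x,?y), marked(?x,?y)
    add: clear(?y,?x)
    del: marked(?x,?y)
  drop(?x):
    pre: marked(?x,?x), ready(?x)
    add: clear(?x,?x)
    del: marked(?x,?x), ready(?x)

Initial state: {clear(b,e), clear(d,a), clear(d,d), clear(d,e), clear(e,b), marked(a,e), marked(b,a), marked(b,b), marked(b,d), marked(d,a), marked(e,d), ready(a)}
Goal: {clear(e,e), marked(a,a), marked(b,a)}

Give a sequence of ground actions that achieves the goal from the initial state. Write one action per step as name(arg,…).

1. flip(a,d)  →  {clear(b,e), clear(d,a), clear(d,d), clear(d,e), clear(e,b), marked(a,a), marked(a,e), marked(b,a), marked(b,b), marked(b,d), marked(e,d), ready(d)}
2. tag(b,e)  →  {clear(d,a), clear(d,d), clear(d,e), clear(e,b), marked(a,a), marked(a,e), marked(b,a), marked(b,d), marked(e,d), marked(e,e), ready(d), ready(e)}
3. step(e,e)  →  {clear(d,a), clear(d,d), clear(d,e), clear(e,b), clear(e,e), marked(a,a), marked(a,e), marked(b,a), marked(b,d), marked(e,d), ready(d), ready(e)}

flip(a,d); tag(b,e); step(e,e)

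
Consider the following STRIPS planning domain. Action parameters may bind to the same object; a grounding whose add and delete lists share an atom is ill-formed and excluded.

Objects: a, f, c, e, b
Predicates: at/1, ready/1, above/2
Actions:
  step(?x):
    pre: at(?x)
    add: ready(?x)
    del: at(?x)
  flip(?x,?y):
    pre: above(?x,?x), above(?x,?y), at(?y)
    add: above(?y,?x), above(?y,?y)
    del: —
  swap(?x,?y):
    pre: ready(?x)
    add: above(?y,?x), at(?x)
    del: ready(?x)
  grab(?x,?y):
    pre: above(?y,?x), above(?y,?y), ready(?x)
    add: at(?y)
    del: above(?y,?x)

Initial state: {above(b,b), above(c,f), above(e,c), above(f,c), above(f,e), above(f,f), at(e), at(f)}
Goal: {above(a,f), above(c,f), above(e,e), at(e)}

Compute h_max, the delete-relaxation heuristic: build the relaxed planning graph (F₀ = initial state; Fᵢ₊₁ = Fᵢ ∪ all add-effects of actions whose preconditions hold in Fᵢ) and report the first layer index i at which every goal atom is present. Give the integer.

F0 = init (8 atoms)
F1 = F0 ∪ {above(e,e), above(e,f), ready(e), ready(f)}  (12 atoms)
F2 = F1 ∪ {above(a,e), above(a,f), above(b,e), above(b,f), above(c,e)}  (17 atoms)
goal ⊆ F2  ⇒  h_max = 2

2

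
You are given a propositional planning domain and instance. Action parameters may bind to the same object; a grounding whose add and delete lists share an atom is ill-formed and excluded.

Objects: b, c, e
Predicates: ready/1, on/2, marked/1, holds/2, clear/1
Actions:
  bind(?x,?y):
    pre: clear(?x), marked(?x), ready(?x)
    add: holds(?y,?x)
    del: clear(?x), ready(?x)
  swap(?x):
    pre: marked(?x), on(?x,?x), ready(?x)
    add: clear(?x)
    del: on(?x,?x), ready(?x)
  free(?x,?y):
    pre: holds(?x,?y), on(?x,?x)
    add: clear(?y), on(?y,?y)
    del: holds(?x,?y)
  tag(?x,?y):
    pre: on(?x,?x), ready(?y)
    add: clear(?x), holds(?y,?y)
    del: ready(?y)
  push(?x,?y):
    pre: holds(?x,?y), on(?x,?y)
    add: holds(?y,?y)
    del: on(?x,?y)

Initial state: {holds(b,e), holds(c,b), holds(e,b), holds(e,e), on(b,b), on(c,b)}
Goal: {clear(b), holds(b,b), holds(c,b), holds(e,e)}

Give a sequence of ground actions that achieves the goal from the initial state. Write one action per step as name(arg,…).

1. free(b,e)  →  {clear(e), holds(c,b), holds(e,b), holds(e,e), on(b,b), on(c,b), on(e,e)}
2. free(e,b)  →  {clear(b), clear(e), holds(c,b), holds(e,e), on(b,b), on(c,b), on(e,e)}
3. push(c,b)  →  {clear(b), clear(e), holds(b,b), holds(c,b), holds(e,e), on(b,b), on(e,e)}

free(b,e); free(e,b); push(c,b)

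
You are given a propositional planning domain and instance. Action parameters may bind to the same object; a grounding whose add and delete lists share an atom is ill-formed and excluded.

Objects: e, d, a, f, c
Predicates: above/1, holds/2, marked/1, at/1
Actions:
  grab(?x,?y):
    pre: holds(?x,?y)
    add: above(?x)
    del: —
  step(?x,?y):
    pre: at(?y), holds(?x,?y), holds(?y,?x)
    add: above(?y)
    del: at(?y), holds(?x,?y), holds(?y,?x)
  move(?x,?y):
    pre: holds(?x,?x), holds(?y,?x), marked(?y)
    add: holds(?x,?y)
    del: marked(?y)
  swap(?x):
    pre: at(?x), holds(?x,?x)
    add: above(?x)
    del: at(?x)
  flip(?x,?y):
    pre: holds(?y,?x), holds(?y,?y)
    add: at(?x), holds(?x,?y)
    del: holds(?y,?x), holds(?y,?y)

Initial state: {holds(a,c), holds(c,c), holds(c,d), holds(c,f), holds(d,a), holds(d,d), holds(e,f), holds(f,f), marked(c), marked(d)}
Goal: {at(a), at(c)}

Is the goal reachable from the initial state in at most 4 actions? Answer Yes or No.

1. move(f,c)  →  {holds(a,c), holds(c,c), holds(c,d), holds(c,f), holds(d,a), holds(d,d), holds(e,f), holds(f,c), holds(f,f), marked(d)}
2. flip(a,d)  →  {at(a), holds(a,c), holds(a,d), holds(c,c), holds(c,d), holds(c,f), holds(e,f), holds(f,c), holds(f,f), marked(d)}
3. flip(c,f)  →  {at(a), at(c), holds(a,c), holds(a,d), holds(c,c), holds(c,d), holds(c,f), holds(e,f), marked(d)}
optimal plan length = 3; 3 ≤ 4

Yes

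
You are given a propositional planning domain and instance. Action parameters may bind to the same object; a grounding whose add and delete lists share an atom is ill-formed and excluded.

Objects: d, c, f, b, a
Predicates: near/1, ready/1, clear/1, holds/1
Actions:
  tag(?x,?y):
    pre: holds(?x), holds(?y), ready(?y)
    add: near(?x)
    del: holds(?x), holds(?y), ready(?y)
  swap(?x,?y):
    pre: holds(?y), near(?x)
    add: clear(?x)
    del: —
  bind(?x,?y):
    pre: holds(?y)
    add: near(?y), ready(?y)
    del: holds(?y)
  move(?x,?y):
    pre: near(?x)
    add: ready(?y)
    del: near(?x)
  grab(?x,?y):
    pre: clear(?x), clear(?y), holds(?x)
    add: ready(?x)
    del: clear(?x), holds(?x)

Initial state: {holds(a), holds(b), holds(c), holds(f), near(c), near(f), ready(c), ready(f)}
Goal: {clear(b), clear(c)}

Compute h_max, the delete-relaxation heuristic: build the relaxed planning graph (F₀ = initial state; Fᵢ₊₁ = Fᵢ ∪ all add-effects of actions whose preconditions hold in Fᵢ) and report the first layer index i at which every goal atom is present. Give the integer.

F0 = init (8 atoms)
F1 = F0 ∪ {clear(c), clear(f), near(a), near(b), ready(a), ready(b), ready(d)}  (15 atoms)
F2 = F1 ∪ {clear(a), clear(b)}  (17 atoms)
goal ⊆ F2  ⇒  h_max = 2

2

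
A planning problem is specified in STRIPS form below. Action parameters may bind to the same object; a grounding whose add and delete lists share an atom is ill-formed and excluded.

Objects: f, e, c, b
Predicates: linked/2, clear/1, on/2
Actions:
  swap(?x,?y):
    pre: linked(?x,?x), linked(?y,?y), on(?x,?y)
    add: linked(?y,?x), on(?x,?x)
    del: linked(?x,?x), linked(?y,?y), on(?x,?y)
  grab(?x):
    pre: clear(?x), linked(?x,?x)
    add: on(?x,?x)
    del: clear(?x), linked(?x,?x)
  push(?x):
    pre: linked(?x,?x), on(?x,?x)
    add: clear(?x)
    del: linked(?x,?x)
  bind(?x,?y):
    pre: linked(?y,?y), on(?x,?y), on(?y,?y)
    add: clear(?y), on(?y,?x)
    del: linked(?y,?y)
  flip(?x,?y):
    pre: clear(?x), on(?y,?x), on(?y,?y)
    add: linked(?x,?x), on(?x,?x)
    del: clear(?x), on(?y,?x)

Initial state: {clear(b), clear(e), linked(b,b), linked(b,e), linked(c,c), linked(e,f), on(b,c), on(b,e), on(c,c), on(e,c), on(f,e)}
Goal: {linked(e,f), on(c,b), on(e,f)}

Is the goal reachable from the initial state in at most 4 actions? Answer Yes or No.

Yes

1. grab(b)  →  {clear(e), linked(b,e), linked(c,c), linked(e,f), on(b,b), on(b,c), on(b,e), on(c,c), on(e,c), on(f,e)}
2. bind(b,c)  →  {clear(c), clear(e), linked(b,e), linked(e,f), on(b,b), on(b,c), on(b,e), on(c,b), on(c,c), on(e,c), on(f,e)}
3. flip(e,b)  →  {clear(c), linked(b,e), linked(e,e), linked(e,f), on(b,b), on(b,c), on(c,b), on(c,c), on(e,c), on(e,e), on(f,e)}
4. bind(f,e)  →  {clear(c), clear(e), linked(b,e), linked(e,f), on(b,b), on(b,c), on(c,b), on(c,c), on(e,c), on(e,e), on(e,f), on(f,e)}
optimal plan length = 4; 4 ≤ 4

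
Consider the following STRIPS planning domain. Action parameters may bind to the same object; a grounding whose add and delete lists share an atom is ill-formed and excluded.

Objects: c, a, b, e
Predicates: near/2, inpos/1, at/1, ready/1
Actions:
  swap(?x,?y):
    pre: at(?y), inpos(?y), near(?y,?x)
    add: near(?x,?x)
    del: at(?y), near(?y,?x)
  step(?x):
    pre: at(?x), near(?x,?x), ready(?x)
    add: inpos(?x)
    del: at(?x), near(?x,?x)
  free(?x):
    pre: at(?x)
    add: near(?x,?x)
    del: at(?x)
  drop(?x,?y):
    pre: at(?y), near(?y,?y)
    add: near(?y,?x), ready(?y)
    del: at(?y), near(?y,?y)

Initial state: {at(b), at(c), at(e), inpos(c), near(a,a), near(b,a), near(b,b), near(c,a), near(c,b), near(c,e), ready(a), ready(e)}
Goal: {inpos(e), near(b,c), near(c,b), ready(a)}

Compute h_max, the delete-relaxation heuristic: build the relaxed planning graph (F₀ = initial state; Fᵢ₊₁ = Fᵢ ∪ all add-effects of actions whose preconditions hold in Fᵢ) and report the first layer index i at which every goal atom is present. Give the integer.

2

F0 = init (12 atoms)
F1 = F0 ∪ {near(b,c), near(b,e), near(c,c), near(e,e), ready(b)}  (17 atoms)
F2 = F1 ∪ {inpos(b), inpos(e), near(e,a), near(e,b), near(e,c), ready(c)}  (23 atoms)
goal ⊆ F2  ⇒  h_max = 2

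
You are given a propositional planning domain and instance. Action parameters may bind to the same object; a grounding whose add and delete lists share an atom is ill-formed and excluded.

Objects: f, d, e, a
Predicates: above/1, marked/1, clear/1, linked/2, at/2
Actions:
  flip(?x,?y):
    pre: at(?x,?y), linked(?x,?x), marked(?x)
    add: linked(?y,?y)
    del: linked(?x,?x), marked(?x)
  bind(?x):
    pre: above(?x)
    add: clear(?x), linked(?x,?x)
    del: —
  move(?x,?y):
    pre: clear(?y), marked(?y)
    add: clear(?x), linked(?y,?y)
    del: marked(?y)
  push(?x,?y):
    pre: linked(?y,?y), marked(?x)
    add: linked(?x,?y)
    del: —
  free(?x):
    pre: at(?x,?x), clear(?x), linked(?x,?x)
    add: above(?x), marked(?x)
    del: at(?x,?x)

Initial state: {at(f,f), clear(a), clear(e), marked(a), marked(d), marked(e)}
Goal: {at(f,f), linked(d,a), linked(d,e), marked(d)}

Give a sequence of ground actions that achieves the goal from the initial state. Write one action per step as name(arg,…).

1. move(f,e)  →  {at(f,f), clear(a), clear(e), clear(f), linked(e,e), marked(a), marked(d)}
2. move(f,a)  →  {at(f,f), clear(a), clear(e), clear(f), linked(a,a), linked(e,e), marked(d)}
3. push(d,e)  →  {at(f,f), clear(a), clear(e), clear(f), linked(a,a), linked(d,e), linked(e,e), marked(d)}
4. push(d,a)  →  {at(f,f), clear(a), clear(e), clear(f), linked(a,a), linked(d,a), linked(d,e), linked(e,e), marked(d)}

move(f,e); move(f,a); push(d,e); push(d,a)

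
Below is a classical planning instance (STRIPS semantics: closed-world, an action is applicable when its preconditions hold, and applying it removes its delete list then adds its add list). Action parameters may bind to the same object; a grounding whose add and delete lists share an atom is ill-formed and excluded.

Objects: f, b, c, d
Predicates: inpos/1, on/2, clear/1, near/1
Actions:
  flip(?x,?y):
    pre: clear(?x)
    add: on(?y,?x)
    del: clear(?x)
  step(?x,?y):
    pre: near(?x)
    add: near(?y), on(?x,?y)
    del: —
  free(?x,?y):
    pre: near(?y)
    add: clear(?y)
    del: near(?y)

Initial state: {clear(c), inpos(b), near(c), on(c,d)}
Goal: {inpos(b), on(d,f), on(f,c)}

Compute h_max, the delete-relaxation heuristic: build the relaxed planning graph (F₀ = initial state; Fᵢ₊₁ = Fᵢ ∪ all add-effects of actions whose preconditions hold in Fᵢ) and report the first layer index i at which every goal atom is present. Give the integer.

F0 = init (4 atoms)
F1 = F0 ∪ {near(b), near(d), near(f), on(b,c), on(c,b), on(c,c), on(c,f), on(d,c), on(f,c)}  (13 atoms)
F2 = F1 ∪ {clear(b), clear(d), clear(f), on(b,b), on(b,d), on(b,f), on(d,b), on(d,d), on(d,f), on(f,b), on(f,d), on(f,f)}  (25 atoms)
goal ⊆ F2  ⇒  h_max = 2

2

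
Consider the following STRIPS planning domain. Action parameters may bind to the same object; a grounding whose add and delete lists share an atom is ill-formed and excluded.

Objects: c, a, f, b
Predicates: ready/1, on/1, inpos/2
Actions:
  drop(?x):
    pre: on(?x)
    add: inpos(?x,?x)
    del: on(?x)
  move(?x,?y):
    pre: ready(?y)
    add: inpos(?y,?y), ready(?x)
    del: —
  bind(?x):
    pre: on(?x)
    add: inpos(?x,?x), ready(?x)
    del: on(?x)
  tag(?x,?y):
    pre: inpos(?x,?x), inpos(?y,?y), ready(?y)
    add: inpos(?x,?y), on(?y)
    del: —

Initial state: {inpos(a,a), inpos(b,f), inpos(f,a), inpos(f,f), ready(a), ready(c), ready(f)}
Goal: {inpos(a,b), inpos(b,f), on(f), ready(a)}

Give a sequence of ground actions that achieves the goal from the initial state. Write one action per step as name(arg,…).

1. move(b,c)  →  {inpos(a,a), inpos(b,f), inpos(c,c), inpos(f,a), inpos(f,f), ready(a), ready(b), ready(c), ready(f)}
2. move(c,b)  →  {inpos(a,a), inpos(b,b), inpos(b,f), inpos(c,c), inpos(f,a), inpos(f,f), ready(a), ready(b), ready(c), ready(f)}
3. tag(c,f)  →  {inpos(a,a), inpos(b,b), inpos(b,f), inpos(c,c), inpos(c,f), inpos(f,a), inpos(f,f), on(f), ready(a), ready(b), ready(c), ready(f)}
4. tag(a,b)  →  {inpos(a,a), inpos(a,b), inpos(b,b), inpos(b,f), inpos(c,c), inpos(c,f), inpos(f,a), inpos(f,f), on(b), on(f), ready(a), ready(b), ready(c), ready(f)}

move(b,c); move(c,b); tag(c,f); tag(a,b)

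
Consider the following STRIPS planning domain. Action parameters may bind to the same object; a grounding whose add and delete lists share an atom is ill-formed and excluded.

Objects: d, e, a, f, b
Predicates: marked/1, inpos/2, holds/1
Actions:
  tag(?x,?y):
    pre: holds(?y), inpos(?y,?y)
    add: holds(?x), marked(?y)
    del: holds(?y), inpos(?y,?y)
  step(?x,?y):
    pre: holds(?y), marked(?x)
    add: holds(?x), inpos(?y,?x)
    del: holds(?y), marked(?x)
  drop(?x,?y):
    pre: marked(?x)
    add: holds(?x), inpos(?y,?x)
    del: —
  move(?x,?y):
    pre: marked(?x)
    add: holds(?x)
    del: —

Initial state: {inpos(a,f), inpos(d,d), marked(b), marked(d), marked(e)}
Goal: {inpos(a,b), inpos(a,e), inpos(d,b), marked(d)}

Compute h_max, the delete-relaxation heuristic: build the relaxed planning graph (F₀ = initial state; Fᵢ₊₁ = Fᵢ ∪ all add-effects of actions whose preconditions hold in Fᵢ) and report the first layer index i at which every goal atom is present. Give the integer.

1

F0 = init (5 atoms)
F1 = F0 ∪ {holds(b), holds(d), holds(e), inpos(a,b), inpos(a,d), inpos(a,e), inpos(b,b), inpos(b,d), inpos(b,e), inpos(d,b), inpos(d,e), inpos(e,b), inpos(e,d), inpos(e,e), inpos(f,b), inpos(f,d), inpos(f,e)}  (22 atoms)
goal ⊆ F1  ⇒  h_max = 1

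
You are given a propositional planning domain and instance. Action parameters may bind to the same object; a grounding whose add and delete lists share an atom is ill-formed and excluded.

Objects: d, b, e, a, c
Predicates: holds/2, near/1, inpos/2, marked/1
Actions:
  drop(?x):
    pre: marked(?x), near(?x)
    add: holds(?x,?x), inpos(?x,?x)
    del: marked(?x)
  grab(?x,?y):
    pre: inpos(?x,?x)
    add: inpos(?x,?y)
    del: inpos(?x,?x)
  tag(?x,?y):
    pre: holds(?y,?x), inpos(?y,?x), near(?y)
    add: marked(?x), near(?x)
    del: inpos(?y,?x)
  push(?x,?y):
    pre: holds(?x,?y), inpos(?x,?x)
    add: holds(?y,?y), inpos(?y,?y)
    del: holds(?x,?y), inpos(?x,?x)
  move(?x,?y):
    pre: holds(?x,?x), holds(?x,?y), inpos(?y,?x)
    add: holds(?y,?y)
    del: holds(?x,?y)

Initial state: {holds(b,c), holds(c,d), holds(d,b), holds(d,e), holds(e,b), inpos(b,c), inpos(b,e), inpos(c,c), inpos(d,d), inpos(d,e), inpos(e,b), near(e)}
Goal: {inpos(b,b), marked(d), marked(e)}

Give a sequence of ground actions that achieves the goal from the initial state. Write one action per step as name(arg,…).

1. grab(c,d)  →  {holds(b,c), holds(c,d), holds(d,b), holds(d,e), holds(e,b), inpos(b,c), inpos(b,e), inpos(c,d), inpos(d,d), inpos(d,e), inpos(e,b), near(e)}
2. tag(b,e)  →  {holds(b,c), holds(c,d), holds(d,b), holds(d,e), holds(e,b), inpos(b,c), inpos(b,e), inpos(c,d), inpos(d,d), inpos(d,e), marked(b), near(b), near(e)}
3. drop(b)  →  {holds(b,b), holds(b,c), holds(c,d), holds(d,b), holds(d,e), holds(e,b), inpos(b,b), inpos(b,c), inpos(b,e), inpos(c,d), inpos(d,d), inpos(d,e), near(b), near(e)}
4. tag(c,b)  →  {holds(b,b), holds(b,c), holds(c,d), holds(d,b), holds(d,e), holds(e,b), inpos(b,b), inpos(b,e), inpos(c,d), inpos(d,d), inpos(d,e), marked(c), near(b), near(c), near(e)}
5. tag(d,c)  →  {holds(b,b), holds(b,c), holds(c,d), holds(d,b), holds(d,e), holds(e,b), inpos(b,b), inpos(b,e), inpos(d,d), inpos(d,e), marked(c), marked(d), near(b), near(c), near(d), near(e)}
6. tag(e,d)  →  {holds(b,b), holds(b,c), holds(c,d), holds(d,b), holds(d,e), holds(e,b), inpos(b,b), inpos(b,e), inpos(d,d), marked(c), marked(d), marked(e), near(b), near(c), near(d), near(e)}

grab(c,d); tag(b,e); drop(b); tag(c,b); tag(d,c); tag(e,d)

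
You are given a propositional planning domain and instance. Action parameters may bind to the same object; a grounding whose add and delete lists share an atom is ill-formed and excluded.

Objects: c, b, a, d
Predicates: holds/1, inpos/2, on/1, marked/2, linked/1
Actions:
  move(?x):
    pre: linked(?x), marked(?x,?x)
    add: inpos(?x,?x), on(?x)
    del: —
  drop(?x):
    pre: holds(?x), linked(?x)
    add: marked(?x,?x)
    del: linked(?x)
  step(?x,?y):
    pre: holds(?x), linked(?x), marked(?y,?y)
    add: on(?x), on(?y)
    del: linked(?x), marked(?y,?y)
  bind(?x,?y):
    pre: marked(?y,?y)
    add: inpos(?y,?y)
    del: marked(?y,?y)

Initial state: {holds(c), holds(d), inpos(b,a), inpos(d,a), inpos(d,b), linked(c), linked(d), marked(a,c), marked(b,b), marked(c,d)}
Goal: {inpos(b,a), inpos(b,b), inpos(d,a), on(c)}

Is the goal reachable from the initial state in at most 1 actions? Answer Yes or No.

1. drop(c)  →  {holds(c), holds(d), inpos(b,a), inpos(d,a), inpos(d,b), linked(d), marked(a,c), marked(b,b), marked(c,c), marked(c,d)}
2. step(d,c)  →  {holds(c), holds(d), inpos(b,a), inpos(d,a), inpos(d,b), marked(a,c), marked(b,b), marked(c,d), on(c), on(d)}
3. bind(c,b)  →  {holds(c), holds(d), inpos(b,a), inpos(b,b), inpos(d,a), inpos(d,b), marked(a,c), marked(c,d), on(c), on(d)}
optimal plan length = 3; 3 > 1

No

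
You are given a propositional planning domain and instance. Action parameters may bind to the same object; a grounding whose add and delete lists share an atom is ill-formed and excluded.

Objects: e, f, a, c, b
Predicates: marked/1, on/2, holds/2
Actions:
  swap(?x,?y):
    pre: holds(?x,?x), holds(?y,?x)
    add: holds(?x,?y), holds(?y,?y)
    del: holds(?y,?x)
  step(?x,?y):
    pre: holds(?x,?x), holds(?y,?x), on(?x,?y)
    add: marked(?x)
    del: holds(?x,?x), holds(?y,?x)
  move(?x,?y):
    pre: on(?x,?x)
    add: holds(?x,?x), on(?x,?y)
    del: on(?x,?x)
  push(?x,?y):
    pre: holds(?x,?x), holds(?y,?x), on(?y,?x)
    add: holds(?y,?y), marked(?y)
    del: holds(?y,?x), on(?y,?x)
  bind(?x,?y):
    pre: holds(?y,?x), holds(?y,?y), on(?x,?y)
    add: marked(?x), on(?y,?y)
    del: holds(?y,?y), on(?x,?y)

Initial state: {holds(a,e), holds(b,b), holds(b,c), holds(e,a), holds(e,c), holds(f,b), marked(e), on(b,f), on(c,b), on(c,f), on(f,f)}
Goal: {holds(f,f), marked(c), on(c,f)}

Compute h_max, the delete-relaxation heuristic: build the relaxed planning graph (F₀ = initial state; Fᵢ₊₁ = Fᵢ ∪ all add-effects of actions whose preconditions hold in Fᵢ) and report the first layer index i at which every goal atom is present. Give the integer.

F0 = init (11 atoms)
F1 = F0 ∪ {holds(b,f), holds(f,f), marked(b), marked(c), on(b,b), on(f,a), on(f,b), on(f,c), on(f,e)}  (20 atoms)
goal ⊆ F1  ⇒  h_max = 1

1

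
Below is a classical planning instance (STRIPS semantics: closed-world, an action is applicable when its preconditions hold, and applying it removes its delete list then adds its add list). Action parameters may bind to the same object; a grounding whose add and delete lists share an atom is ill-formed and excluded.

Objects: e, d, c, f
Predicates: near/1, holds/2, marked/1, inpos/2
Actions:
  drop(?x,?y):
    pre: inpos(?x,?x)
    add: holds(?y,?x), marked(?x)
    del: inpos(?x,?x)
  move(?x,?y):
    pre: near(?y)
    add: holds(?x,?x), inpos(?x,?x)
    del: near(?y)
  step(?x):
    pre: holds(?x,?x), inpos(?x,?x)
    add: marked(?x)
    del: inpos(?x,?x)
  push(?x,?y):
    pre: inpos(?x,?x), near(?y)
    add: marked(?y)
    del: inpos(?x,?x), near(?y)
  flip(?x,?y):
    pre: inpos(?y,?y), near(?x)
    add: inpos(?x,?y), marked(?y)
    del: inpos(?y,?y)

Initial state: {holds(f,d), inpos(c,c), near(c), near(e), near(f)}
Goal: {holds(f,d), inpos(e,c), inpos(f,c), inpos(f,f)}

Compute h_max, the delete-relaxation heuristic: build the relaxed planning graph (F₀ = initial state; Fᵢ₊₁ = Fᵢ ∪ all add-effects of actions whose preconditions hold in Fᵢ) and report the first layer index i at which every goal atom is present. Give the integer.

1

F0 = init (5 atoms)
F1 = F0 ∪ {holds(c,c), holds(d,c), holds(d,d), holds(e,c), holds(e,e), holds(f,c), holds(f,f), inpos(d,d), inpos(e,c), inpos(e,e), inpos(f,c), inpos(f,f), marked(c), marked(e), marked(f)}  (20 atoms)
goal ⊆ F1  ⇒  h_max = 1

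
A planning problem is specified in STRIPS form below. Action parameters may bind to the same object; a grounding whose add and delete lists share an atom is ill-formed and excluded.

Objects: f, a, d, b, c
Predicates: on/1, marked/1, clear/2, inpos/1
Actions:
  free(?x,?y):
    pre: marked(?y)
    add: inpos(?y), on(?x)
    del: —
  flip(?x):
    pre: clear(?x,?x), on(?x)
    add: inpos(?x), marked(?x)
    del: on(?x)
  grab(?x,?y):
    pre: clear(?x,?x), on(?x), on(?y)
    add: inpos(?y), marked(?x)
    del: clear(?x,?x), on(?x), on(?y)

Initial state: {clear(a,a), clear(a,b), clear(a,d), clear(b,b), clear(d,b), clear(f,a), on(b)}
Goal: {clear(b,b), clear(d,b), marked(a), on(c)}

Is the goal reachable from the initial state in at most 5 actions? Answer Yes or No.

1. flip(b)  →  {clear(a,a), clear(a,b), clear(a,d), clear(b,b), clear(d,b), clear(f,a), inpos(b), marked(b)}
2. free(a,b)  →  {clear(a,a), clear(a,b), clear(a,d), clear(b,b), clear(d,b), clear(f,a), inpos(b), marked(b), on(a)}
3. free(c,b)  →  {clear(a,a), clear(a,b), clear(a,d), clear(b,b), clear(d,b), clear(f,a), inpos(b), marked(b), on(a), on(c)}
4. flip(a)  →  {clear(a,a), clear(a,b), clear(a,d), clear(b,b), clear(d,b), clear(f,a), inpos(a), inpos(b), marked(a), marked(b), on(c)}
optimal plan length = 4; 4 ≤ 5

Yes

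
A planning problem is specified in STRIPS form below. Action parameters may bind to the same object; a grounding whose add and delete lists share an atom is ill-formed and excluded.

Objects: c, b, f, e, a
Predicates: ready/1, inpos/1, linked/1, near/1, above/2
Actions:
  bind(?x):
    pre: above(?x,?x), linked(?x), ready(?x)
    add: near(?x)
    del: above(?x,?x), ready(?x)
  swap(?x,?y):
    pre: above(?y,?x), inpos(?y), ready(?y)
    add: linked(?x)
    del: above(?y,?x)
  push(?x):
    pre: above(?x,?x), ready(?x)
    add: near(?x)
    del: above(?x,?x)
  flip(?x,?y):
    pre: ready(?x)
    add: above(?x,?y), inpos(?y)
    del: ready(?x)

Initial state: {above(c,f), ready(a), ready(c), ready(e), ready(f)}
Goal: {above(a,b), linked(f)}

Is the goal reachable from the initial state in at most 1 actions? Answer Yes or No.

No

1. flip(f,c)  →  {above(c,f), above(f,c), inpos(c), ready(a), ready(c), ready(e)}
2. swap(f,c)  →  {above(f,c), inpos(c), linked(f), ready(a), ready(c), ready(e)}
3. flip(a,b)  →  {above(a,b), above(f,c), inpos(b), inpos(c), linked(f), ready(c), ready(e)}
optimal plan length = 3; 3 > 1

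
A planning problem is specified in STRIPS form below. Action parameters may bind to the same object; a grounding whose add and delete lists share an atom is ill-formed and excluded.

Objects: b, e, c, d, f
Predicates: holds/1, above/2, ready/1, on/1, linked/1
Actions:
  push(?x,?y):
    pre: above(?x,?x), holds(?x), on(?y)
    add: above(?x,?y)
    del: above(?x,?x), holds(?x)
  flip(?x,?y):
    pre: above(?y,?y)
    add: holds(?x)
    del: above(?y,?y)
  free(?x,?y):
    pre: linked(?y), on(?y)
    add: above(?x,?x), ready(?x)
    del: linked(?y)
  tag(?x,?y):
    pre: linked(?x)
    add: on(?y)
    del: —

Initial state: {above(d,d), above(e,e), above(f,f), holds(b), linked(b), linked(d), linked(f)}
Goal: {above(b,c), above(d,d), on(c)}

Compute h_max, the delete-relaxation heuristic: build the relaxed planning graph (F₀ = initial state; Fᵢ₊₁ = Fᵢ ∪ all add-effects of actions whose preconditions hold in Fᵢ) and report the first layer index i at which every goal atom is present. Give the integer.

3

F0 = init (7 atoms)
F1 = F0 ∪ {holds(c), holds(d), holds(e), holds(f), on(b), on(c), on(d), on(e), on(f)}  (16 atoms)
F2 = F1 ∪ {above(b,b), above(c,c), above(d,b), above(d,c), above(d,e), above(d,f), above(e,b), above(e,c), above(e,d), above(e,f), above(f,b), above(f,c), above(f,d), above(f,e), ready(b), ready(c), ready(d), ready(e), ready(f)}  (35 atoms)
F3 = F2 ∪ {above(b,c), above(b,d), above(b,e), above(b,f), above(c,b), above(c,d), above(c,e), above(c,f)}  (43 atoms)
goal ⊆ F3  ⇒  h_max = 3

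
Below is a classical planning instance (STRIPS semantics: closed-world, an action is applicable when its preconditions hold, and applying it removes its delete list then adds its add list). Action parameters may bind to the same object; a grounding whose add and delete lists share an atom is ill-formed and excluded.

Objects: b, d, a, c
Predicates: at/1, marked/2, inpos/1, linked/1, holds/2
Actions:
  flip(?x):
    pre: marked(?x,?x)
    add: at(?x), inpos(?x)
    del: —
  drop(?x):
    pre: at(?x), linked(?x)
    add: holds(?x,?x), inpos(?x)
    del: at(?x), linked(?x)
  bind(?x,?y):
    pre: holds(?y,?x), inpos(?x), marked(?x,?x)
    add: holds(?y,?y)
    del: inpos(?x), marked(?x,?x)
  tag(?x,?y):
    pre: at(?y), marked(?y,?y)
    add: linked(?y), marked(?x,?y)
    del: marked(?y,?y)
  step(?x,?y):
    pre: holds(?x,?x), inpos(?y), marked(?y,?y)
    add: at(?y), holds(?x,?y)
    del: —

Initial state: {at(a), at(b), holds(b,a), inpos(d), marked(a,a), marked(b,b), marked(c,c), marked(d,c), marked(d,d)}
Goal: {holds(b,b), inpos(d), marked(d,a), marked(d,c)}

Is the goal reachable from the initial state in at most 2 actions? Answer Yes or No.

No

1. tag(d,b)  →  {at(a), at(b), holds(b,a), inpos(d), linked(b), marked(a,a), marked(c,c), marked(d,b), marked(d,c), marked(d,d)}
2. drop(b)  →  {at(a), holds(b,a), holds(b,b), inpos(b), inpos(d), marked(a,a), marked(c,c), marked(d,b), marked(d,c), marked(d,d)}
3. tag(d,a)  →  {at(a), holds(b,a), holds(b,b), inpos(b), inpos(d), linked(a), marked(c,c), marked(d,a), marked(d,b), marked(d,c), marked(d,d)}
optimal plan length = 3; 3 > 2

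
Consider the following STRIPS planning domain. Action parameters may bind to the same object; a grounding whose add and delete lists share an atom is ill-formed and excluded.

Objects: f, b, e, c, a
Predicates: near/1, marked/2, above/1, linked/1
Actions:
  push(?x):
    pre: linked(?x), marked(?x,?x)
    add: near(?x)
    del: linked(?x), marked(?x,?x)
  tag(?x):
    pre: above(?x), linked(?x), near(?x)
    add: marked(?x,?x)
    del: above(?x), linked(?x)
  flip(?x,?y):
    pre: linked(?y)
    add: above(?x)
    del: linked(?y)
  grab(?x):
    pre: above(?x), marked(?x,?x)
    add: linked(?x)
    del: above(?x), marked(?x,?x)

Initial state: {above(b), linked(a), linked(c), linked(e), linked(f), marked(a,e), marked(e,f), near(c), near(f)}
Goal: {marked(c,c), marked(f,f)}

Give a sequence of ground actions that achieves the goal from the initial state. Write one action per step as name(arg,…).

flip(f,e); tag(f); flip(c,a); tag(c)

1. flip(f,e)  →  {above(b), above(f), linked(a), linked(c), linked(f), marked(a,e), marked(e,f), near(c), near(f)}
2. tag(f)  →  {above(b), linked(a), linked(c), marked(a,e), marked(e,f), marked(f,f), near(c), near(f)}
3. flip(c,a)  →  {above(b), above(c), linked(c), marked(a,e), marked(e,f), marked(f,f), near(c), near(f)}
4. tag(c)  →  {above(b), marked(a,e), marked(c,c), marked(e,f), marked(f,f), near(c), near(f)}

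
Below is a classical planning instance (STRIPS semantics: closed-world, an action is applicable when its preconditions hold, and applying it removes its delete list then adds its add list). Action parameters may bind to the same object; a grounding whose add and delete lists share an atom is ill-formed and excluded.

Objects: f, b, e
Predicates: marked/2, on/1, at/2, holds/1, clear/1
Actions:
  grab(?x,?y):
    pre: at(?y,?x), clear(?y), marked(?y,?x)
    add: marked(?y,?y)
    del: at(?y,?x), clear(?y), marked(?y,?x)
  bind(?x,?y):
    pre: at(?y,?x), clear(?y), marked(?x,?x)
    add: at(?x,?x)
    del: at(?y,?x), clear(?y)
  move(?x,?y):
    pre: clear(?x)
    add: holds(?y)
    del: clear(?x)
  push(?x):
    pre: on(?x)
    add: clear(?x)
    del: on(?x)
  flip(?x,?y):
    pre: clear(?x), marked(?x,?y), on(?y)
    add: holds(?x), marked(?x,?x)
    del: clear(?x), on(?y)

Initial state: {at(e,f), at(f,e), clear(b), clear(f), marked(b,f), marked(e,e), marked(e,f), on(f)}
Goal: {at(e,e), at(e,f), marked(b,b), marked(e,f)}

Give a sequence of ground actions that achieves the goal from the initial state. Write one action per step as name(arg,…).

1. bind(e,f)  →  {at(e,e), at(e,f), clear(b), marked(b,f), marked(e,e), marked(e,f), on(f)}
2. flip(b,f)  →  {at(e,e), at(e,f), holds(b), marked(b,b), marked(b,f), marked(e,e), marked(e,f)}

bind(e,f); flip(b,f)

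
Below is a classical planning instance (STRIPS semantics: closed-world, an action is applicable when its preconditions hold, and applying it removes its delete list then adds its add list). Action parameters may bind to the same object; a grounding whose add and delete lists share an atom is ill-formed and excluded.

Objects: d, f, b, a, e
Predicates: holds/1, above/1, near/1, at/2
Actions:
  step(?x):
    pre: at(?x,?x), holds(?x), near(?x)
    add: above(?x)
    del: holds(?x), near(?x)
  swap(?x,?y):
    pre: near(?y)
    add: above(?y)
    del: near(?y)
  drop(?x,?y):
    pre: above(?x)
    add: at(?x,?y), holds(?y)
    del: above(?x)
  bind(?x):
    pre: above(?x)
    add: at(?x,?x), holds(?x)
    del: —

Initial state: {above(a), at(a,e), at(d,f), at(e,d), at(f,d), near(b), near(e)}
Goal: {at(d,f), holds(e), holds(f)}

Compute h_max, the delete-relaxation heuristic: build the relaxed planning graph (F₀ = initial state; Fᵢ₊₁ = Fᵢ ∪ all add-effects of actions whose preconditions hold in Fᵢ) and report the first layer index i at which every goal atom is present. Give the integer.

F0 = init (7 atoms)
F1 = F0 ∪ {above(b), above(e), at(a,a), at(a,b), at(a,d), at(a,f), holds(a), holds(b), holds(d), holds(e), holds(f)}  (18 atoms)
goal ⊆ F1  ⇒  h_max = 1

1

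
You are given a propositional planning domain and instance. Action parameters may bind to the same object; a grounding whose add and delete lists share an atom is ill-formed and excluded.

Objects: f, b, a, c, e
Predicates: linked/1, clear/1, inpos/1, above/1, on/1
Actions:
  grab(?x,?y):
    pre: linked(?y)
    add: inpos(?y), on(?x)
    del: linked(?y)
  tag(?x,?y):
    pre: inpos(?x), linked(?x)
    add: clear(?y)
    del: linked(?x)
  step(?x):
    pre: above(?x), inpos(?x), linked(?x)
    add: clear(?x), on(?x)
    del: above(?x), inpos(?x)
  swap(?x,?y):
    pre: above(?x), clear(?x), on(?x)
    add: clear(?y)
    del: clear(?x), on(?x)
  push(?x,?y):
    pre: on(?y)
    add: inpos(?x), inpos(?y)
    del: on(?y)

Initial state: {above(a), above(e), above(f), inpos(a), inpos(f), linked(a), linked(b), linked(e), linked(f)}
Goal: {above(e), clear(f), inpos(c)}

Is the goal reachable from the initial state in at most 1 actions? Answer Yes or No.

1. step(f)  →  {above(a), above(e), clear(f), inpos(a), linked(a), linked(b), linked(e), linked(f), on(f)}
2. push(c,f)  →  {above(a), above(e), clear(f), inpos(a), inpos(c), inpos(f), linked(a), linked(b), linked(e), linked(f)}
optimal plan length = 2; 2 > 1

No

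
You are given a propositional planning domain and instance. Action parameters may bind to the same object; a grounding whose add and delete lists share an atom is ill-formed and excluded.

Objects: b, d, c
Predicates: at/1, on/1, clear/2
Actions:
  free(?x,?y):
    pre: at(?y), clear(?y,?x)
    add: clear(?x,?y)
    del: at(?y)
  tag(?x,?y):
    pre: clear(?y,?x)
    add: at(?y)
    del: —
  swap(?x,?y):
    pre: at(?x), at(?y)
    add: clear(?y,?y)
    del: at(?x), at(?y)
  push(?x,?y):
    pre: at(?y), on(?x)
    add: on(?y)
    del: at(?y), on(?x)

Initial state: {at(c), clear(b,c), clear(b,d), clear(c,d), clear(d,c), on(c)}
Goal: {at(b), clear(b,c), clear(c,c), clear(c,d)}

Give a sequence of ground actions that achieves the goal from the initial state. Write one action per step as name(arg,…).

tag(d,b); swap(c,c)

1. tag(d,b)  →  {at(b), at(c), clear(b,c), clear(b,d), clear(c,d), clear(d,c), on(c)}
2. swap(c,c)  →  {at(b), clear(b,c), clear(b,d), clear(c,c), clear(c,d), clear(d,c), on(c)}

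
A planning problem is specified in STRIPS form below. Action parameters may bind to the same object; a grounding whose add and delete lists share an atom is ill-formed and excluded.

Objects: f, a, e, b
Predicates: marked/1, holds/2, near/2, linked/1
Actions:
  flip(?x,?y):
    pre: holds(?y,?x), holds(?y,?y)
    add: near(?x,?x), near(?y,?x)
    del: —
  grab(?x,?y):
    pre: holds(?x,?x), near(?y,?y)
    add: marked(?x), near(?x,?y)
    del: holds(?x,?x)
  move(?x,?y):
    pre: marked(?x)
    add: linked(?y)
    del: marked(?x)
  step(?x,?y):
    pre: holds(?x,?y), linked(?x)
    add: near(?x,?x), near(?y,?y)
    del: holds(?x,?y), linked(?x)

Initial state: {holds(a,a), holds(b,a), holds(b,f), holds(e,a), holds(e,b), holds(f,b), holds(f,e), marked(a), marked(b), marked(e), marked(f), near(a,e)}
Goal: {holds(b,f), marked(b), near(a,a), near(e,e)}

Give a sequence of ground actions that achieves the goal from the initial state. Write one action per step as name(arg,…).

1. move(f,e)  →  {holds(a,a), holds(b,a), holds(b,f), holds(e,a), holds(e,b), holds(f,b), holds(f,e), linked(e), marked(a), marked(b), marked(e), near(a,e)}
2. step(e,a)  →  {holds(a,a), holds(b,a), holds(b,f), holds(e,b), holds(f,b), holds(f,e), marked(a), marked(b), marked(e), near(a,a), near(a,e), near(e,e)}

move(f,e); step(e,a)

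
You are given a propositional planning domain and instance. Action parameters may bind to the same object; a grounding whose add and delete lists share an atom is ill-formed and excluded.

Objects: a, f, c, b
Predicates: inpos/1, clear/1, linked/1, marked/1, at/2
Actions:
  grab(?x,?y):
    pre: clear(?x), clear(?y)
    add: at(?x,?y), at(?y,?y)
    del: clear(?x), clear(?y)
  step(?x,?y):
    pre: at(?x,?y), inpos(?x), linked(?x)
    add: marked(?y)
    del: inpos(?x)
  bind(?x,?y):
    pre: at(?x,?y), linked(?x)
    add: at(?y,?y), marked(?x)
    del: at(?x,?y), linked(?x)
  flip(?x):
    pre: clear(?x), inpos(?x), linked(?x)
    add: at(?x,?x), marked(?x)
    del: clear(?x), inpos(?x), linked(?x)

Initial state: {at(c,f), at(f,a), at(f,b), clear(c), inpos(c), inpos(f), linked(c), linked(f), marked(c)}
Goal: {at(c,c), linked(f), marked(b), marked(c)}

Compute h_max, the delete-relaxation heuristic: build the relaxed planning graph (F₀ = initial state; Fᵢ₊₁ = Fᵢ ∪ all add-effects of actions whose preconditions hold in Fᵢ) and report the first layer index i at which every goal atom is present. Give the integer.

1

F0 = init (9 atoms)
F1 = F0 ∪ {at(a,a), at(b,b), at(c,c), at(f,f), marked(a), marked(b), marked(f)}  (16 atoms)
goal ⊆ F1  ⇒  h_max = 1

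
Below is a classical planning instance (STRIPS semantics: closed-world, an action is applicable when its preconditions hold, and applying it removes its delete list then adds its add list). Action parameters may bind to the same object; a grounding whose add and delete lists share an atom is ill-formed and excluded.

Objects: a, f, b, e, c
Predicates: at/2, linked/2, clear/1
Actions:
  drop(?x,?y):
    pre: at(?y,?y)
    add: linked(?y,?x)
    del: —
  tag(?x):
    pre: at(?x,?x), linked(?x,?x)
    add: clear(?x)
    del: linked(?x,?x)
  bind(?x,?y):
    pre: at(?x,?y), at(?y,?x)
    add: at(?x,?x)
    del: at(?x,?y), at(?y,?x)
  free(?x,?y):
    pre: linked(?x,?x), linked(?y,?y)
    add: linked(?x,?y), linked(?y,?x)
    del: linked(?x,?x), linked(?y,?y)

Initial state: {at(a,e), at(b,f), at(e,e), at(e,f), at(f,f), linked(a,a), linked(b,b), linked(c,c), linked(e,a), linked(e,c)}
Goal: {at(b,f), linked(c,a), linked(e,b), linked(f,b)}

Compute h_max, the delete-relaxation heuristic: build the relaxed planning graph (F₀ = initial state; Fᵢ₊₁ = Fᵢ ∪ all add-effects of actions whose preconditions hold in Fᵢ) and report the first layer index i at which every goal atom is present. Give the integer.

1

F0 = init (10 atoms)
F1 = F0 ∪ {linked(a,b), linked(a,c), linked(b,a), linked(b,c), linked(c,a), linked(c,b), linked(e,b), linked(e,e), linked(e,f), linked(f,a), linked(f,b), linked(f,c), linked(f,e), linked(f,f)}  (24 atoms)
goal ⊆ F1  ⇒  h_max = 1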